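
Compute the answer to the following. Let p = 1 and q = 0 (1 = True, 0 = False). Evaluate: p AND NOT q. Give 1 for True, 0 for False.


p = 1, q = 0
Operation: p AND NOT q
Evaluate: 1 AND NOT 0 = 1

1


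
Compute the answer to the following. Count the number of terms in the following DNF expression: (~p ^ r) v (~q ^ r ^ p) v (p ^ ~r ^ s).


A DNF formula is a disjunction of terms (conjunctions).
Terms are separated by v.
Counting the disjuncts: 3 terms.

3


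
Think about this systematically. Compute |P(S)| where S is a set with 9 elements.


The power set of a set with n elements has 2^n elements.
|P(S)| = 2^9 = 512

512


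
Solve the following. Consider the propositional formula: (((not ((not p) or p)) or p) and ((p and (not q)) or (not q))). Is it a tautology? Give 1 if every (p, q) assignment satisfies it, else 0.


Check all 4 assignments:
p=0, q=0: 0
p=0, q=1: 0
p=1, q=0: 1
p=1, q=1: 0
Satisfying count = 1/4.
Tautology iff count = 4: no.

0


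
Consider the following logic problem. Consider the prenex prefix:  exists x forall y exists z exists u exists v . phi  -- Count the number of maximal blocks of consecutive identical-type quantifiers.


Quantifier-type sequence: E A E E E  (A=forall, E=exists)
Group into maximal same-type runs:
  Ex1 | Ax1 | Ex3
Number of blocks = 3

3


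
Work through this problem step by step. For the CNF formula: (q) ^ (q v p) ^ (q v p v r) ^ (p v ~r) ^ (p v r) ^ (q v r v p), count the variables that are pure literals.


Check each variable for pure literal status:
p: pure positive
q: pure positive
r: mixed (not pure)
Pure literal count = 2

2


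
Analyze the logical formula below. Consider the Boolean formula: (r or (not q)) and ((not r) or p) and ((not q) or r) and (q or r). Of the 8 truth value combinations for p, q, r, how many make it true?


Evaluate all 8 assignments for p, q, r:
p=0, q=0, r=0: 0
p=0, q=0, r=1: 0
p=0, q=1, r=0: 0
p=0, q=1, r=1: 0
p=1, q=0, r=0: 0
p=1, q=0, r=1: 1
p=1, q=1, r=0: 0
p=1, q=1, r=1: 1
Satisfying count = 2

2


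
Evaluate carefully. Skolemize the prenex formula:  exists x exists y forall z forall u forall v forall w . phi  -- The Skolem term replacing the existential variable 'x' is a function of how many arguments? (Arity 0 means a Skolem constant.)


Quantifier prefix: exists x exists y forall z forall u forall v forall w
'x' is existentially quantified at position 1.
No universal quantifiers precede it.
Skolem function arity = 0 (a Skolem constant)

0


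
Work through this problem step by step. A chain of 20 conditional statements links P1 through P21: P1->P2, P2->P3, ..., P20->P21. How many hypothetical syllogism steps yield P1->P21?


With 20 implications in a chain connecting 21 propositions:
P1->P2, P2->P3, ..., P20->P21
Steps needed = (number of implications) - 1 = 20 - 1 = 19

19


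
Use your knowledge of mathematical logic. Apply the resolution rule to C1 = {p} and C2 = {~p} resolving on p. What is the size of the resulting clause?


Remove p from C1 and ~p from C2.
C1 remainder: {}
C2 remainder: {}
Union (resolvent): {} (empty clause)
Resolvent has 0 literal(s).

0


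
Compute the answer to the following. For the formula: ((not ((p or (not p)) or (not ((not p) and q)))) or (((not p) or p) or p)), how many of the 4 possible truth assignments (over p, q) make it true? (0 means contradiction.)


Check all 4 assignments:
p=0, q=0: 1
p=0, q=1: 1
p=1, q=0: 1
p=1, q=1: 1
Count of True = 4

4


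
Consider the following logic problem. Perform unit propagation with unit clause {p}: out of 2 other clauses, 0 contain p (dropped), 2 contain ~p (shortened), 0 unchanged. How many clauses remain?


Satisfied (removed): 0
Shortened (remain): 2
Unchanged (remain): 0
Remaining = 2 + 0 = 2

2


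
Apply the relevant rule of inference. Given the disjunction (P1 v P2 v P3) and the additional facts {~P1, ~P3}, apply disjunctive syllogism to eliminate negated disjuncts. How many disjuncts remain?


Original disjuncts (3): P1, P2, P3
Negated (eliminate): ~P1, ~P3
Remaining disjuncts: P2
Count = 3 - 2 = 1

1


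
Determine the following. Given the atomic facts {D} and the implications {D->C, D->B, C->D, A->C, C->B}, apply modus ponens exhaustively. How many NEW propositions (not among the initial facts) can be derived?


Initial facts: {D}
Apply modus ponens to closure:
  D and D->C  =>  C
  D and D->B  =>  B
Final known: {B, C, D}
New propositions: {B, C}
Count = 2

2


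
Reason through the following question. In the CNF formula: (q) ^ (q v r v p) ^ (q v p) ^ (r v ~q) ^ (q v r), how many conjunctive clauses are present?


A CNF formula is a conjunction of clauses.
Clauses are separated by ^.
Counting the conjuncts: 5 clauses.

5


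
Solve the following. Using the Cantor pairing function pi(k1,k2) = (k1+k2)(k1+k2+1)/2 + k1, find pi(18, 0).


k1 + k2 = 18
(k1+k2)(k1+k2+1)/2 = 18 * 19 / 2 = 171
pi = 171 + 18 = 189

189


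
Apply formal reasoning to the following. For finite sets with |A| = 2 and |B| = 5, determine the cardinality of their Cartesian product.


The Cartesian product A x B contains all ordered pairs (a, b).
|A x B| = |A| * |B| = 2 * 5 = 10

10


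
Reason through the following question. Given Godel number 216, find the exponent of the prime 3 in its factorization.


Factorize 216 by dividing by 3 repeatedly.
Division steps: 3 divides 216 exactly 3 time(s).
Exponent of 3 = 3

3


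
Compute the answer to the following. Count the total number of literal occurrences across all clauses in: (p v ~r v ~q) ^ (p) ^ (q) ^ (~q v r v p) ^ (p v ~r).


Counting literals in each clause:
Clause 1: 3 literal(s)
Clause 2: 1 literal(s)
Clause 3: 1 literal(s)
Clause 4: 3 literal(s)
Clause 5: 2 literal(s)
Total = 10

10


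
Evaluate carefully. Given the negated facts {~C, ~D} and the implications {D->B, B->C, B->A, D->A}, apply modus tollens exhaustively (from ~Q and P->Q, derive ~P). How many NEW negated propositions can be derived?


Initial negated facts: {~C, ~D}
Apply modus tollens to closure:
  ~C and B->C  =>  ~B
Final negated: {~B, ~C, ~D}
New negations: {~B}
Count = 1

1


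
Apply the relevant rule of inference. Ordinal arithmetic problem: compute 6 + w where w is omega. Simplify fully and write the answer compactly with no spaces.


Compute 6 + w.
Ordinal + is associative but NOT commutative; for finite n>0, n + w = w but w + n stays w+n.
Any finite left addend is absorbed by w on the right: 6 + w = w.
Result = w

w


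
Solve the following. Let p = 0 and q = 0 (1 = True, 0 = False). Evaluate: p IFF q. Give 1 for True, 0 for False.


p = 0, q = 0
Operation: p IFF q
Evaluate: 0 IFF 0 = 1

1


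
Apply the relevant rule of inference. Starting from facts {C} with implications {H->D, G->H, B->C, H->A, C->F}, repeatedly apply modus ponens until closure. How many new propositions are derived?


Initial facts: {C}
Apply modus ponens to closure:
  C and C->F  =>  F
Final known: {C, F}
New propositions: {F}
Count = 1

1


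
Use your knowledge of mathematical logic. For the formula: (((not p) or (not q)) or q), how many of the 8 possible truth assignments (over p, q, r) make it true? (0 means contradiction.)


Check all 8 assignments:
p=0, q=0, r=0: 1
p=0, q=0, r=1: 1
p=0, q=1, r=0: 1
p=0, q=1, r=1: 1
p=1, q=0, r=0: 1
p=1, q=0, r=1: 1
p=1, q=1, r=0: 1
p=1, q=1, r=1: 1
Count of True = 8

8


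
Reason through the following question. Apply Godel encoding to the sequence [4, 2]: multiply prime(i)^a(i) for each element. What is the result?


Encode each element as an exponent of the corresponding prime:
  2^4 = 16
  3^2 = 9
Product = 16 * 9 = 144

144


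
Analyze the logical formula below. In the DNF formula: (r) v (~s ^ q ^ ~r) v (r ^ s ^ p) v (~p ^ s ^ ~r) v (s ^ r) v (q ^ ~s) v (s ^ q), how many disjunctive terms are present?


A DNF formula is a disjunction of terms (conjunctions).
Terms are separated by v.
Counting the disjuncts: 7 terms.

7


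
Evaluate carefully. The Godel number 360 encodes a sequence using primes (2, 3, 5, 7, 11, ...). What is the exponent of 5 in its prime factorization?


Factorize 360 by dividing by 5 repeatedly.
Division steps: 5 divides 360 exactly 1 time(s).
Exponent of 5 = 1

1


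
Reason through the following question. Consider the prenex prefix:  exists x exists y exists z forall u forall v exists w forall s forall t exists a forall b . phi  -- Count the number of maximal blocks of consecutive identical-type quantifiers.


Quantifier-type sequence: E E E A A E A A E A  (A=forall, E=exists)
Group into maximal same-type runs:
  Ex3 | Ax2 | Ex1 | Ax2 | Ex1 | Ax1
Number of blocks = 6

6


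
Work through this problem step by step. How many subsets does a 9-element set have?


The power set of a set with n elements has 2^n elements.
|P(S)| = 2^9 = 512

512


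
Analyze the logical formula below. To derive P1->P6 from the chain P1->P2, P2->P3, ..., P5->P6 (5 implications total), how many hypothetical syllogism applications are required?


With 5 implications in a chain connecting 6 propositions:
P1->P2, P2->P3, ..., P5->P6
Steps needed = (number of implications) - 1 = 5 - 1 = 4

4


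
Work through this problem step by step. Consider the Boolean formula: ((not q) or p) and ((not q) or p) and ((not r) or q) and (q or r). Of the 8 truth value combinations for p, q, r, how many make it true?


Evaluate all 8 assignments for p, q, r:
p=0, q=0, r=0: 0
p=0, q=0, r=1: 0
p=0, q=1, r=0: 0
p=0, q=1, r=1: 0
p=1, q=0, r=0: 0
p=1, q=0, r=1: 0
p=1, q=1, r=0: 1
p=1, q=1, r=1: 1
Satisfying count = 2

2


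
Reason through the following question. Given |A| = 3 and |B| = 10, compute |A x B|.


The Cartesian product A x B contains all ordered pairs (a, b).
|A x B| = |A| * |B| = 3 * 10 = 30

30


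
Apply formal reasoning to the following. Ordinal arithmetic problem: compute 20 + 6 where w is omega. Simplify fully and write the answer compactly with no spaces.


Compute 20 + 6.
Ordinal + is associative but NOT commutative; for finite n>0, n + w = w but w + n stays w+n.
Both operands finite; ordinal + agrees with natural +: 20 + 6 = 26.
Result = 26

26


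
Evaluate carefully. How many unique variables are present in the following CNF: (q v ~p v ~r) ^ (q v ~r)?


Identify each variable that appears in the formula.
Variables found: p, q, r
Count = 3

3


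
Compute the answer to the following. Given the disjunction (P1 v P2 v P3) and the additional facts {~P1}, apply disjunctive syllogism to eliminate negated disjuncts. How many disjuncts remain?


Original disjuncts (3): P1, P2, P3
Negated (eliminate): ~P1
Remaining disjuncts: P2, P3
Count = 3 - 1 = 2

2


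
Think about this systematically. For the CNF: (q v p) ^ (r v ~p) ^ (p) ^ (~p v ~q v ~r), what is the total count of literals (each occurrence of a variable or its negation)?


Counting literals in each clause:
Clause 1: 2 literal(s)
Clause 2: 2 literal(s)
Clause 3: 1 literal(s)
Clause 4: 3 literal(s)
Total = 8

8


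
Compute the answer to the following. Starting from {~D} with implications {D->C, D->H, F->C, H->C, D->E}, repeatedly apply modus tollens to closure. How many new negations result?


Initial negated facts: {~D}
Apply modus tollens to closure:
  (no implication fires)
Final negated: {~D}
New negations: {(none)}
Count = 0

0


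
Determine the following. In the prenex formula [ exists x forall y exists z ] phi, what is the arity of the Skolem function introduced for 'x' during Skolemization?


Quantifier prefix: exists x forall y exists z
'x' is existentially quantified at position 1.
No universal quantifiers precede it.
Skolem function arity = 0 (a Skolem constant)

0


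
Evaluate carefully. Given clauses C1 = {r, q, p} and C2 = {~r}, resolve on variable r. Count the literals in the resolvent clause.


Remove r from C1 and ~r from C2.
C1 remainder: {q, p}
C2 remainder: {}
Union (resolvent): {p, q}
Resolvent has 2 literal(s).

2


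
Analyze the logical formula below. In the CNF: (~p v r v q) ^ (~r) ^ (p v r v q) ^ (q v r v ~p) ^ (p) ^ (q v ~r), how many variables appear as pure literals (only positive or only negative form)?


Check each variable for pure literal status:
p: mixed (not pure)
q: pure positive
r: mixed (not pure)
Pure literal count = 1

1


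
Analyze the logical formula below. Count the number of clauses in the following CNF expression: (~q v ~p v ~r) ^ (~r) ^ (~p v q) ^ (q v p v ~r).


A CNF formula is a conjunction of clauses.
Clauses are separated by ^.
Counting the conjuncts: 4 clauses.

4


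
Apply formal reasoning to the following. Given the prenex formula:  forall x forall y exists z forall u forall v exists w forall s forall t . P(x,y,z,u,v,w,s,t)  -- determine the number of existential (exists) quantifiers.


Quantifier prefix: forall x forall y exists z forall u forall v exists w forall s forall t
Mark each quantifier type:
  U U E U U E U U
Universal count = 6, Existential count = 2
Asked for existential (exists) quantifiers: 2

2


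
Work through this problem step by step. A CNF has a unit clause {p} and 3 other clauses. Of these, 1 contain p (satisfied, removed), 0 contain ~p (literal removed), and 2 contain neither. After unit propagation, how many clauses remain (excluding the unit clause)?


Satisfied (removed): 1
Shortened (remain): 0
Unchanged (remain): 2
Remaining = 0 + 2 = 2

2


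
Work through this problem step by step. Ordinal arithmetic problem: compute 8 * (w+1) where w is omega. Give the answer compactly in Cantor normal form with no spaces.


Compute 8 * (w+1).
Ordinal * is associative and left-distributive over +, but NOT commutative; for finite n>1, n*w = w but w*n stays w*n.
By left-distributivity: 8 * (w+1) = 8*w + 8*1 = w + 8 = w+8.
Result = w+8

w+8


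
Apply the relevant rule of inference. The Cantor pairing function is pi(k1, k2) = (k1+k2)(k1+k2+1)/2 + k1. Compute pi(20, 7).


k1 + k2 = 27
(k1+k2)(k1+k2+1)/2 = 27 * 28 / 2 = 378
pi = 378 + 20 = 398

398


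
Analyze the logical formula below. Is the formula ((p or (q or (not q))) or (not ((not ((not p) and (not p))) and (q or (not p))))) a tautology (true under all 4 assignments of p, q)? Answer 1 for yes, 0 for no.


Check all 4 assignments:
p=0, q=0: 1
p=0, q=1: 1
p=1, q=0: 1
p=1, q=1: 1
Satisfying count = 4/4.
Tautology iff count = 4: yes.

1


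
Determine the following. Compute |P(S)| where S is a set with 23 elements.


The power set of a set with n elements has 2^n elements.
|P(S)| = 2^23 = 8388608

8388608


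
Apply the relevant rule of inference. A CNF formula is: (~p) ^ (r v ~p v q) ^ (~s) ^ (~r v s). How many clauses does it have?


A CNF formula is a conjunction of clauses.
Clauses are separated by ^.
Counting the conjuncts: 4 clauses.

4


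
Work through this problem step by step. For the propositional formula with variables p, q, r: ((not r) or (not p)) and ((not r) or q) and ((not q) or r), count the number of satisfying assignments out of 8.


Evaluate all 8 assignments for p, q, r:
p=0, q=0, r=0: 1
p=0, q=0, r=1: 0
p=0, q=1, r=0: 0
p=0, q=1, r=1: 1
p=1, q=0, r=0: 1
p=1, q=0, r=1: 0
p=1, q=1, r=0: 0
p=1, q=1, r=1: 0
Satisfying count = 3

3


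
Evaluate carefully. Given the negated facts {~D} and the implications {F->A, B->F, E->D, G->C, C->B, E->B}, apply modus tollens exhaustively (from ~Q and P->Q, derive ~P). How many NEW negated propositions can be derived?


Initial negated facts: {~D}
Apply modus tollens to closure:
  ~D and E->D  =>  ~E
Final negated: {~D, ~E}
New negations: {~E}
Count = 1

1


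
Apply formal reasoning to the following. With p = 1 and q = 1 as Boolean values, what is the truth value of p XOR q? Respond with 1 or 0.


p = 1, q = 1
Operation: p XOR q
Evaluate: 1 XOR 1 = 0

0


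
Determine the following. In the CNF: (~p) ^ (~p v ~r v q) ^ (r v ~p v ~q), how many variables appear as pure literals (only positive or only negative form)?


Check each variable for pure literal status:
p: pure negative
q: mixed (not pure)
r: mixed (not pure)
Pure literal count = 1

1


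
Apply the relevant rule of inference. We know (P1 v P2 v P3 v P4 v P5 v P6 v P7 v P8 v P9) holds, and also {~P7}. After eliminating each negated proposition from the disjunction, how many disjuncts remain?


Original disjuncts (9): P1, P2, P3, P4, P5, P6, P7, P8, P9
Negated (eliminate): ~P7
Remaining disjuncts: P1, P2, P3, P4, P5, P6, P8, P9
Count = 9 - 1 = 8

8


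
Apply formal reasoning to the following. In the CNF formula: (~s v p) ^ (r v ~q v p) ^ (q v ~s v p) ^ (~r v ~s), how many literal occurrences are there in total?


Counting literals in each clause:
Clause 1: 2 literal(s)
Clause 2: 3 literal(s)
Clause 3: 3 literal(s)
Clause 4: 2 literal(s)
Total = 10

10


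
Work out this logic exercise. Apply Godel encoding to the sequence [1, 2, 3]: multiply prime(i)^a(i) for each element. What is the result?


Encode each element as an exponent of the corresponding prime:
  2^1 = 2
  3^2 = 9
  5^3 = 125
Product = 2 * 9 * 125 = 2250

2250


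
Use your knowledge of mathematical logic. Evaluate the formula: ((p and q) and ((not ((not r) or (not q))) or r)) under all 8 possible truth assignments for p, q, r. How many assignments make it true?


Check all 8 assignments:
p=0, q=0, r=0: 0
p=0, q=0, r=1: 0
p=0, q=1, r=0: 0
p=0, q=1, r=1: 0
p=1, q=0, r=0: 0
p=1, q=0, r=1: 0
p=1, q=1, r=0: 0
p=1, q=1, r=1: 1
Count of True = 1

1


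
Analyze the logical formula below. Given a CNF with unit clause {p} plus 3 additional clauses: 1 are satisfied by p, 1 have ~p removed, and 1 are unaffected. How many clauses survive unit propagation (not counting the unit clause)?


Satisfied (removed): 1
Shortened (remain): 1
Unchanged (remain): 1
Remaining = 1 + 1 = 2

2


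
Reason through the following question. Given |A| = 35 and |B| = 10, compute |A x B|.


The Cartesian product A x B contains all ordered pairs (a, b).
|A x B| = |A| * |B| = 35 * 10 = 350

350


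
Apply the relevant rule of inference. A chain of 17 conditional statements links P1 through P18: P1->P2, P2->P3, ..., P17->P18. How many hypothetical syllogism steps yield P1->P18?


With 17 implications in a chain connecting 18 propositions:
P1->P2, P2->P3, ..., P17->P18
Steps needed = (number of implications) - 1 = 17 - 1 = 16

16


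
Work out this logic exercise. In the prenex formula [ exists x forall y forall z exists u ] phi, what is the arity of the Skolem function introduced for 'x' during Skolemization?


Quantifier prefix: exists x forall y forall z exists u
'x' is existentially quantified at position 1.
No universal quantifiers precede it.
Skolem function arity = 0 (a Skolem constant)

0


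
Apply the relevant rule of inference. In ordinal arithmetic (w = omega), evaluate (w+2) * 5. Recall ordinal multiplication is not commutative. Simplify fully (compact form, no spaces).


Compute (w+2) * 5.
Ordinal * is associative and left-distributive over +, but NOT commutative; for finite n>1, n*w = w but w*n stays w*n.
(w+2) * 5 = (w+2) repeated 5 times. Each intermediate +2 is absorbed by the following w; only the last survives: w*5+2.
Result = w*5+2

w*5+2


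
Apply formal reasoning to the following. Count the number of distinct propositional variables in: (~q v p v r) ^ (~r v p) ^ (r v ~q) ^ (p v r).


Identify each variable that appears in the formula.
Variables found: p, q, r
Count = 3

3


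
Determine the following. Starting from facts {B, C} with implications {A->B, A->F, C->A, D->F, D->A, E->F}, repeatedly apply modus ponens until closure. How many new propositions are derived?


Initial facts: {B, C}
Apply modus ponens to closure:
  C and C->A  =>  A
  A and A->F  =>  F
Final known: {A, B, C, F}
New propositions: {A, F}
Count = 2

2


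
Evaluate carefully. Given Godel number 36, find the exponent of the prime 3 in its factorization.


Factorize 36 by dividing by 3 repeatedly.
Division steps: 3 divides 36 exactly 2 time(s).
Exponent of 3 = 2

2


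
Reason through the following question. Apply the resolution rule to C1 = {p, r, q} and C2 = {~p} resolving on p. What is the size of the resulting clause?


Remove p from C1 and ~p from C2.
C1 remainder: {r, q}
C2 remainder: {}
Union (resolvent): {q, r}
Resolvent has 2 literal(s).

2


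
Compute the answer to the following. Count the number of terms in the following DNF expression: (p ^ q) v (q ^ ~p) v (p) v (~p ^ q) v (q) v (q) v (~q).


A DNF formula is a disjunction of terms (conjunctions).
Terms are separated by v.
Counting the disjuncts: 7 terms.

7


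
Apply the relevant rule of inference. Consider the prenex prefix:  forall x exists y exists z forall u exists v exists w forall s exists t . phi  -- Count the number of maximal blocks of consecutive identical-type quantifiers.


Quantifier-type sequence: A E E A E E A E  (A=forall, E=exists)
Group into maximal same-type runs:
  Ax1 | Ex2 | Ax1 | Ex2 | Ax1 | Ex1
Number of blocks = 6

6


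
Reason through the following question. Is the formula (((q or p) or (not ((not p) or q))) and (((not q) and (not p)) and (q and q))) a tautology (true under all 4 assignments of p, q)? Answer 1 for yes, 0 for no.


Check all 4 assignments:
p=0, q=0: 0
p=0, q=1: 0
p=1, q=0: 0
p=1, q=1: 0
Satisfying count = 0/4.
Tautology iff count = 4: no.

0


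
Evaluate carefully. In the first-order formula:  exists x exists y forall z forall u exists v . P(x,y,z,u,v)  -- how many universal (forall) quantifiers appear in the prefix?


Quantifier prefix: exists x exists y forall z forall u exists v
Mark each quantifier type:
  E E U U E
Universal count = 2, Existential count = 3
Asked for universal (forall) quantifiers: 2

2


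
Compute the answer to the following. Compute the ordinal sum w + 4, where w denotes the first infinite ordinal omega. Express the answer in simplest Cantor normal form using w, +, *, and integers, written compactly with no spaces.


Compute w + 4.
Ordinal + is associative but NOT commutative; for finite n>0, n + w = w but w + n stays w+n.
w + 4 is already in normal form (a successor ordinal beyond w).
Result = w+4

w+4


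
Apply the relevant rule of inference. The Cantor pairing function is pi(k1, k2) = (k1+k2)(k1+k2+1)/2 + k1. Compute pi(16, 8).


k1 + k2 = 24
(k1+k2)(k1+k2+1)/2 = 24 * 25 / 2 = 300
pi = 300 + 16 = 316

316


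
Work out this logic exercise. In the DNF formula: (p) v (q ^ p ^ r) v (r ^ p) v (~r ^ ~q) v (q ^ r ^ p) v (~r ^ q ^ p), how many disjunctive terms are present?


A DNF formula is a disjunction of terms (conjunctions).
Terms are separated by v.
Counting the disjuncts: 6 terms.

6


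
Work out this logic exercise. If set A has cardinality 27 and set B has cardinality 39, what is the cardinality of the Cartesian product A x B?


The Cartesian product A x B contains all ordered pairs (a, b).
|A x B| = |A| * |B| = 27 * 39 = 1053

1053


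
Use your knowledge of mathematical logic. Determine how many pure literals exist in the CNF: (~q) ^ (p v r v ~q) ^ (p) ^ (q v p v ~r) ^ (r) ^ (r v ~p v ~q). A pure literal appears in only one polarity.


Check each variable for pure literal status:
p: mixed (not pure)
q: mixed (not pure)
r: mixed (not pure)
Pure literal count = 0

0


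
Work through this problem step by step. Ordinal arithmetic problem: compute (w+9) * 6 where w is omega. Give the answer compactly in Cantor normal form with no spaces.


Compute (w+9) * 6.
Ordinal * is associative and left-distributive over +, but NOT commutative; for finite n>1, n*w = w but w*n stays w*n.
(w+9) * 6 = (w+9) repeated 6 times. Each intermediate +9 is absorbed by the following w; only the last survives: w*6+9.
Result = w*6+9

w*6+9


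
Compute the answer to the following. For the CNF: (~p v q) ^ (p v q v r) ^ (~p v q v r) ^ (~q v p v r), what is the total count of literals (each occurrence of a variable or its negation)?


Counting literals in each clause:
Clause 1: 2 literal(s)
Clause 2: 3 literal(s)
Clause 3: 3 literal(s)
Clause 4: 3 literal(s)
Total = 11

11


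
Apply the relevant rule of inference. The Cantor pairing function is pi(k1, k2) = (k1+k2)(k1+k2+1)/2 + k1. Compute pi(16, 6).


k1 + k2 = 22
(k1+k2)(k1+k2+1)/2 = 22 * 23 / 2 = 253
pi = 253 + 16 = 269

269


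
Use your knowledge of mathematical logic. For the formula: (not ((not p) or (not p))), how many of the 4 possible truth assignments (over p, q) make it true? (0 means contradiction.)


Check all 4 assignments:
p=0, q=0: 0
p=0, q=1: 0
p=1, q=0: 1
p=1, q=1: 1
Count of True = 2

2


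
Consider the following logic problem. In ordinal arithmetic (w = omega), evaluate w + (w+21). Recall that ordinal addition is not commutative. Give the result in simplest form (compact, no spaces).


Compute w + (w+21).
Ordinal + is associative but NOT commutative; for finite n>0, n + w = w but w + n stays w+n.
w + (w+21) = (w+w) + 21 = w*2+21.
Result = w*2+21

w*2+21


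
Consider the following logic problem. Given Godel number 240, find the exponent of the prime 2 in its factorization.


Factorize 240 by dividing by 2 repeatedly.
Division steps: 2 divides 240 exactly 4 time(s).
Exponent of 2 = 4

4


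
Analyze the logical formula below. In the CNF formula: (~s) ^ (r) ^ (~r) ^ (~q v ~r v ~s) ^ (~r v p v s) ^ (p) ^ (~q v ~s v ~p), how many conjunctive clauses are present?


A CNF formula is a conjunction of clauses.
Clauses are separated by ^.
Counting the conjuncts: 7 clauses.

7


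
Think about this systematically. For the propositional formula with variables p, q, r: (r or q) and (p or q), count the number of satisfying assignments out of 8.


Evaluate all 8 assignments for p, q, r:
p=0, q=0, r=0: 0
p=0, q=0, r=1: 0
p=0, q=1, r=0: 1
p=0, q=1, r=1: 1
p=1, q=0, r=0: 0
p=1, q=0, r=1: 1
p=1, q=1, r=0: 1
p=1, q=1, r=1: 1
Satisfying count = 5

5


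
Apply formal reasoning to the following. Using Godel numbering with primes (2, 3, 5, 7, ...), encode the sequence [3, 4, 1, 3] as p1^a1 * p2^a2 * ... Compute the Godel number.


Encode each element as an exponent of the corresponding prime:
  2^3 = 8
  3^4 = 81
  5^1 = 5
  7^3 = 343
Product = 8 * 81 * 5 * 343 = 1111320

1111320


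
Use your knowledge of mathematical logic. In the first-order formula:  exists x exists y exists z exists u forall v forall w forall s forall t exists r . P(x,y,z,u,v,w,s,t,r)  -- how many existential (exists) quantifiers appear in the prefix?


Quantifier prefix: exists x exists y exists z exists u forall v forall w forall s forall t exists r
Mark each quantifier type:
  E E E E U U U U E
Universal count = 4, Existential count = 5
Asked for existential (exists) quantifiers: 5

5


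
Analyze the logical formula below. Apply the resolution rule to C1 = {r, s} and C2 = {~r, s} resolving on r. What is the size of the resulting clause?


Remove r from C1 and ~r from C2.
C1 remainder: {s}
C2 remainder: {s}
Union (resolvent): {s}
Resolvent has 1 literal(s).

1


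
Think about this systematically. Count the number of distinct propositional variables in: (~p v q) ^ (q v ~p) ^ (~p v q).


Identify each variable that appears in the formula.
Variables found: p, q
Count = 2

2


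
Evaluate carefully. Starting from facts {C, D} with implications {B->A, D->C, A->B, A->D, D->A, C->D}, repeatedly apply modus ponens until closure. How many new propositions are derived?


Initial facts: {C, D}
Apply modus ponens to closure:
  D and D->A  =>  A
  A and A->B  =>  B
Final known: {A, B, C, D}
New propositions: {A, B}
Count = 2

2


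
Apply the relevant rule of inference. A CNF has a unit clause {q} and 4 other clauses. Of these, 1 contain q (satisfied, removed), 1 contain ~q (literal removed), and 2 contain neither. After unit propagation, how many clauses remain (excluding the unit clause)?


Satisfied (removed): 1
Shortened (remain): 1
Unchanged (remain): 2
Remaining = 1 + 2 = 3

3


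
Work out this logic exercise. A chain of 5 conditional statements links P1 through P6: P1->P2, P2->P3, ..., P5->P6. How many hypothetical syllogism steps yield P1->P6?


With 5 implications in a chain connecting 6 propositions:
P1->P2, P2->P3, ..., P5->P6
Steps needed = (number of implications) - 1 = 5 - 1 = 4

4


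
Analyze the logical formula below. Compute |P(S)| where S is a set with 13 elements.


The power set of a set with n elements has 2^n elements.
|P(S)| = 2^13 = 8192

8192


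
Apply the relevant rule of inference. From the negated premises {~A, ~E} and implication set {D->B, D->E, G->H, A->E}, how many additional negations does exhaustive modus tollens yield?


Initial negated facts: {~A, ~E}
Apply modus tollens to closure:
  ~E and D->E  =>  ~D
Final negated: {~A, ~D, ~E}
New negations: {~D}
Count = 1

1


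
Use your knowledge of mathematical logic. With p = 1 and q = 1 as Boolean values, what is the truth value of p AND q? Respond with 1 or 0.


p = 1, q = 1
Operation: p AND q
Evaluate: 1 AND 1 = 1

1


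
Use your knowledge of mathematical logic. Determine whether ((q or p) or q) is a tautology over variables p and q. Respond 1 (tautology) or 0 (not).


Check all 4 assignments:
p=0, q=0: 0
p=0, q=1: 1
p=1, q=0: 1
p=1, q=1: 1
Satisfying count = 3/4.
Tautology iff count = 4: no.

0


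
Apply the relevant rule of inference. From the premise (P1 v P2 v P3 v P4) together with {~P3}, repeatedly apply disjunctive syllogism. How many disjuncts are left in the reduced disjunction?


Original disjuncts (4): P1, P2, P3, P4
Negated (eliminate): ~P3
Remaining disjuncts: P1, P2, P4
Count = 4 - 1 = 3

3


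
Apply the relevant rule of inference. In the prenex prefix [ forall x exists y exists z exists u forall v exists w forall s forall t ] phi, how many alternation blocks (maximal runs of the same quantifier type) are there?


Quantifier-type sequence: A E E E A E A A  (A=forall, E=exists)
Group into maximal same-type runs:
  Ax1 | Ex3 | Ax1 | Ex1 | Ax2
Number of blocks = 5

5


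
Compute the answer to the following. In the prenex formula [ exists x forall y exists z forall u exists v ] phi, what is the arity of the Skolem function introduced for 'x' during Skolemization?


Quantifier prefix: exists x forall y exists z forall u exists v
'x' is existentially quantified at position 1.
No universal quantifiers precede it.
Skolem function arity = 0 (a Skolem constant)

0


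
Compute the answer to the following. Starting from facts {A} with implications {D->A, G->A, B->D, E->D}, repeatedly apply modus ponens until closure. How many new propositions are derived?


Initial facts: {A}
Apply modus ponens to closure:
  (no implication fires)
Final known: {A}
New propositions: {(none)}
Count = 0

0


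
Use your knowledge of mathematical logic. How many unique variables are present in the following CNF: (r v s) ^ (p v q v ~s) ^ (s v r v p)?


Identify each variable that appears in the formula.
Variables found: p, q, r, s
Count = 4

4


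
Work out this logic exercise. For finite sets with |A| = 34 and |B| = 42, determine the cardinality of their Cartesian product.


The Cartesian product A x B contains all ordered pairs (a, b).
|A x B| = |A| * |B| = 34 * 42 = 1428

1428


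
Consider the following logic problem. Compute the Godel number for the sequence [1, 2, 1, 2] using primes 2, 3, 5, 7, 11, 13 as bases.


Encode each element as an exponent of the corresponding prime:
  2^1 = 2
  3^2 = 9
  5^1 = 5
  7^2 = 49
Product = 2 * 9 * 5 * 49 = 4410

4410


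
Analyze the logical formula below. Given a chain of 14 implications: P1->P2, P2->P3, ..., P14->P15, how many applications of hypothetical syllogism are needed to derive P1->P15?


With 14 implications in a chain connecting 15 propositions:
P1->P2, P2->P3, ..., P14->P15
Steps needed = (number of implications) - 1 = 14 - 1 = 13

13


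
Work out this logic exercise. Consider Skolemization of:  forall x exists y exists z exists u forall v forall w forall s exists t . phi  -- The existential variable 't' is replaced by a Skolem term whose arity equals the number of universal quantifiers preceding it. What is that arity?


Quantifier prefix: forall x exists y exists z exists u forall v forall w forall s exists t
't' is existentially quantified at position 8.
Universal variables preceding it: x, v, w, s
Skolem function arity = 4

4


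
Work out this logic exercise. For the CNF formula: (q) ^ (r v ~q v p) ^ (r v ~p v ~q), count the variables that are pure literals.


Check each variable for pure literal status:
p: mixed (not pure)
q: mixed (not pure)
r: pure positive
Pure literal count = 1

1


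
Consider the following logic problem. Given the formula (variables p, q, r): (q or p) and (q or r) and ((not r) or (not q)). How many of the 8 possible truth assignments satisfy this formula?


Evaluate all 8 assignments for p, q, r:
p=0, q=0, r=0: 0
p=0, q=0, r=1: 0
p=0, q=1, r=0: 1
p=0, q=1, r=1: 0
p=1, q=0, r=0: 0
p=1, q=0, r=1: 1
p=1, q=1, r=0: 1
p=1, q=1, r=1: 0
Satisfying count = 3

3


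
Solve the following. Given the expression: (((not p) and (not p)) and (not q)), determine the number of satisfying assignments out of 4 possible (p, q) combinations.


Check all 4 assignments:
p=0, q=0: 1
p=0, q=1: 0
p=1, q=0: 0
p=1, q=1: 0
Count of True = 1

1


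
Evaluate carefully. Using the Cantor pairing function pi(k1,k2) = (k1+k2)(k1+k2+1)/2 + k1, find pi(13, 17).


k1 + k2 = 30
(k1+k2)(k1+k2+1)/2 = 30 * 31 / 2 = 465
pi = 465 + 13 = 478

478


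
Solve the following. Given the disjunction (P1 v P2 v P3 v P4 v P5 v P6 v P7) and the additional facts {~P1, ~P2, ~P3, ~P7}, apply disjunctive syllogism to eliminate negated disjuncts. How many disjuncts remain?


Original disjuncts (7): P1, P2, P3, P4, P5, P6, P7
Negated (eliminate): ~P1, ~P2, ~P3, ~P7
Remaining disjuncts: P4, P5, P6
Count = 7 - 4 = 3

3


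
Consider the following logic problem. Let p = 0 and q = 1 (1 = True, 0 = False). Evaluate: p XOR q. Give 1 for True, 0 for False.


p = 0, q = 1
Operation: p XOR q
Evaluate: 0 XOR 1 = 1

1


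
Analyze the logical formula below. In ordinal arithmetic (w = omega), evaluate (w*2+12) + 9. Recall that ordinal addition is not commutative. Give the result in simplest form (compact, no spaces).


Compute (w*2+12) + 9.
Ordinal + is associative but NOT commutative; for finite n>0, n + w = w but w + n stays w+n.
By associativity: (w*2+12) + 9 = w*2 + (12+9) = w*2+21.
Result = w*2+21

w*2+21


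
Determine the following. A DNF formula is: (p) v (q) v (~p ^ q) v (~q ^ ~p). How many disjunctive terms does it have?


A DNF formula is a disjunction of terms (conjunctions).
Terms are separated by v.
Counting the disjuncts: 4 terms.

4


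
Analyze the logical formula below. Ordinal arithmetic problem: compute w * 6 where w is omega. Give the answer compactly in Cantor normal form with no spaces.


Compute w * 6.
Ordinal * is associative and left-distributive over +, but NOT commutative; for finite n>1, n*w = w but w*n stays w*n.
w * 6 means 6 copies of w concatenated: w*6.
Result = w*6

w*6


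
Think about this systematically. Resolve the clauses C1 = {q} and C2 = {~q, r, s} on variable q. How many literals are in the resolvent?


Remove q from C1 and ~q from C2.
C1 remainder: {}
C2 remainder: {r, s}
Union (resolvent): {r, s}
Resolvent has 2 literal(s).

2


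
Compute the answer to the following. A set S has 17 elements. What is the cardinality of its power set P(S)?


The power set of a set with n elements has 2^n elements.
|P(S)| = 2^17 = 131072

131072


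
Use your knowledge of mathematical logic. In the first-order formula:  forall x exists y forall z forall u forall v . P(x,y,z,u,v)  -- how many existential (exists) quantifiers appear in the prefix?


Quantifier prefix: forall x exists y forall z forall u forall v
Mark each quantifier type:
  U E U U U
Universal count = 4, Existential count = 1
Asked for existential (exists) quantifiers: 1

1


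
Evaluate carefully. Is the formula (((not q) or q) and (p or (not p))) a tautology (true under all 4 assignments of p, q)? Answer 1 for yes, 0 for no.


Check all 4 assignments:
p=0, q=0: 1
p=0, q=1: 1
p=1, q=0: 1
p=1, q=1: 1
Satisfying count = 4/4.
Tautology iff count = 4: yes.

1


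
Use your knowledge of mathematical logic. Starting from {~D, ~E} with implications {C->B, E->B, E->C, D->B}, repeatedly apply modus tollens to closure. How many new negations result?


Initial negated facts: {~D, ~E}
Apply modus tollens to closure:
  (no implication fires)
Final negated: {~D, ~E}
New negations: {(none)}
Count = 0

0


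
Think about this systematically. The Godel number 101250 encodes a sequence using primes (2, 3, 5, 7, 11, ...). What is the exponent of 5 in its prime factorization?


Factorize 101250 by dividing by 5 repeatedly.
Division steps: 5 divides 101250 exactly 4 time(s).
Exponent of 5 = 4

4


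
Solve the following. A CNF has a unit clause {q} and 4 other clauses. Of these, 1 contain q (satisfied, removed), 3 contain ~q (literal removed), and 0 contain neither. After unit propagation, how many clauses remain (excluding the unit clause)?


Satisfied (removed): 1
Shortened (remain): 3
Unchanged (remain): 0
Remaining = 3 + 0 = 3

3


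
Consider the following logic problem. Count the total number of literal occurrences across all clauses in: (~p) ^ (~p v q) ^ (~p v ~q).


Counting literals in each clause:
Clause 1: 1 literal(s)
Clause 2: 2 literal(s)
Clause 3: 2 literal(s)
Total = 5

5


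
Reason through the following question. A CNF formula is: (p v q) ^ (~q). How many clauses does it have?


A CNF formula is a conjunction of clauses.
Clauses are separated by ^.
Counting the conjuncts: 2 clauses.

2


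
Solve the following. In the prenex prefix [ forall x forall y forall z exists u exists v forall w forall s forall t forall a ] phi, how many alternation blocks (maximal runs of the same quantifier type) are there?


Quantifier-type sequence: A A A E E A A A A  (A=forall, E=exists)
Group into maximal same-type runs:
  Ax3 | Ex2 | Ax4
Number of blocks = 3

3


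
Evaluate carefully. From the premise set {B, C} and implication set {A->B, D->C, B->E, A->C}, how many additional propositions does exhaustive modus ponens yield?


Initial facts: {B, C}
Apply modus ponens to closure:
  B and B->E  =>  E
Final known: {B, C, E}
New propositions: {E}
Count = 1

1


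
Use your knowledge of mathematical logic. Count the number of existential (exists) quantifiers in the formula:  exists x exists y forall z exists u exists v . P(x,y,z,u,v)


Quantifier prefix: exists x exists y forall z exists u exists v
Mark each quantifier type:
  E E U E E
Universal count = 1, Existential count = 4
Asked for existential (exists) quantifiers: 4

4


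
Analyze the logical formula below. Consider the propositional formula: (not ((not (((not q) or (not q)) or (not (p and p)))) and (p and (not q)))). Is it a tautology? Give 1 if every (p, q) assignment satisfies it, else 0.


Check all 4 assignments:
p=0, q=0: 1
p=0, q=1: 1
p=1, q=0: 1
p=1, q=1: 1
Satisfying count = 4/4.
Tautology iff count = 4: yes.

1


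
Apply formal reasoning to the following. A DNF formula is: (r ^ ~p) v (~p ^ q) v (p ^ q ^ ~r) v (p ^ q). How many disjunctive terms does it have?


A DNF formula is a disjunction of terms (conjunctions).
Terms are separated by v.
Counting the disjuncts: 4 terms.

4


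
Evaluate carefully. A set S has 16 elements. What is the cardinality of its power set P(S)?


The power set of a set with n elements has 2^n elements.
|P(S)| = 2^16 = 65536

65536


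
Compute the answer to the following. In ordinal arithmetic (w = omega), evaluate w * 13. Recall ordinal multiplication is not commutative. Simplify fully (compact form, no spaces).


Compute w * 13.
Ordinal * is associative and left-distributive over +, but NOT commutative; for finite n>1, n*w = w but w*n stays w*n.
w * 13 means 13 copies of w concatenated: w*13.
Result = w*13

w*13
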